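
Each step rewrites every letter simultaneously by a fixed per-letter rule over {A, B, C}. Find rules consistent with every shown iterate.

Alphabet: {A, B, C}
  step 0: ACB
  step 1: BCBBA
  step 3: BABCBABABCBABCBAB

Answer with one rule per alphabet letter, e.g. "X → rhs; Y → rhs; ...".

A->BC, B->BA, C->B

  step 0 ⇒ step 1: ACB ⇒ BC·B·BA
    A ↦ BC
    B ↦ BA
    C ↦ B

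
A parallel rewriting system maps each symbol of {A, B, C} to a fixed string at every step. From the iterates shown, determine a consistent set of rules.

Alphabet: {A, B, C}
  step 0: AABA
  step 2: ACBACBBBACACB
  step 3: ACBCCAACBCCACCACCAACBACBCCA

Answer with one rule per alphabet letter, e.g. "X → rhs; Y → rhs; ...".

  step 2 ⇒ step 3: ACBACBBBACACB ⇒ AC·B·CCA·AC·B·CCA·CCA·CCA·AC·B·AC·B·CCA
    A ↦ AC
    B ↦ CCA
    C ↦ B

A->AC, B->CCA, C->B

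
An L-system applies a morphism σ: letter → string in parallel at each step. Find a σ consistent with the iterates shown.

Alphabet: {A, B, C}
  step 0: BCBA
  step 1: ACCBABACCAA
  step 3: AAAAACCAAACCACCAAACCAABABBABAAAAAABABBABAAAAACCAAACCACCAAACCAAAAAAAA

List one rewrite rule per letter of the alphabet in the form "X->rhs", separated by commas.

A->AA, B->ACC, C->BAB

  step 0 ⇒ step 1: BCBA ⇒ ACC·BAB·ACC·AA
    A ↦ AA
    B ↦ ACC
    C ↦ BAB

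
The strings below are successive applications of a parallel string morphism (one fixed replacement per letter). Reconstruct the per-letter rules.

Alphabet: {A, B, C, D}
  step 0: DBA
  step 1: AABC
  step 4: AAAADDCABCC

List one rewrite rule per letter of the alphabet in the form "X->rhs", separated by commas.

A->C, B->AB, C->DD, D->A

  step 0 ⇒ step 1: DBA ⇒ A·AB·C
    A ↦ C
    B ↦ AB
    D ↦ A
    C ↦ DD  (constrained at step 1)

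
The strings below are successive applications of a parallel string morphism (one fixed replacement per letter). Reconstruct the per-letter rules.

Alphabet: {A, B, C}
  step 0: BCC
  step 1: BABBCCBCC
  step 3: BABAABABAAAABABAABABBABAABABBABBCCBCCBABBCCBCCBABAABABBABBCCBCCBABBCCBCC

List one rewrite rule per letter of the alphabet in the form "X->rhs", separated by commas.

A->AA, B->BAB, C->BCC

  step 0 ⇒ step 1: BCC ⇒ BAB·BCC·BCC
    B ↦ BAB
    C ↦ BCC
    A ↦ AA  (constrained at step 1)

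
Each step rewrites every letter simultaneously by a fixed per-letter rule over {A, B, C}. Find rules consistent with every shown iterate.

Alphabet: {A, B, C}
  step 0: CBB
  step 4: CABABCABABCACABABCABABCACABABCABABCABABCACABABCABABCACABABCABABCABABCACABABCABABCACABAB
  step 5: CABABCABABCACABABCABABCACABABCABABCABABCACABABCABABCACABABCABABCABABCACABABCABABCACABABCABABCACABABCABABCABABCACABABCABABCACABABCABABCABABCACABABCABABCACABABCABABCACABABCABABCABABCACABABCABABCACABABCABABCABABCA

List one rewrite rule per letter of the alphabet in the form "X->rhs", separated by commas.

A->BAB, B->CA, C->CA

  step 4 ⇒ step 5: CABABCABABCACABABCABABCACABABCABABCABABCACABABCABABCACABABCABABCABABCACABABCABABCACABAB ⇒ CA·BAB·CA·BAB·CA·CA·BAB·CA·BAB·CA·CA·BAB·CA·BAB·CA·BAB·CA·CA·BAB·CA·BAB·CA·CA·BAB·CA·BAB·CA·BAB·CA·CA·BAB·CA·BAB·CA·CA·BAB·CA·BAB·CA·CA·BAB·CA·BAB·CA·BAB·CA·CA·BAB·CA·BAB·CA·CA·BAB·CA·BAB·CA·BAB·CA·CA·BAB·CA·BAB·CA·CA·BAB·CA·BAB·CA·CA·BAB·CA·BAB·CA·BAB·CA·CA·BAB·CA·BAB·CA·CA·BAB·CA·BAB·CA·BAB·CA
    A ↦ BAB
    B ↦ CA
    C ↦ CA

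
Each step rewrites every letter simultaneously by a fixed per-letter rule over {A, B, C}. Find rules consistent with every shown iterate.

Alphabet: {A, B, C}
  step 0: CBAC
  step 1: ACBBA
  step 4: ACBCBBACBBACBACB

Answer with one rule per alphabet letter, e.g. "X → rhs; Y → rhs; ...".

A->B, B->CB, C->A

  step 0 ⇒ step 1: CBAC ⇒ A·CB·B·A
    A ↦ B
    B ↦ CB
    C ↦ A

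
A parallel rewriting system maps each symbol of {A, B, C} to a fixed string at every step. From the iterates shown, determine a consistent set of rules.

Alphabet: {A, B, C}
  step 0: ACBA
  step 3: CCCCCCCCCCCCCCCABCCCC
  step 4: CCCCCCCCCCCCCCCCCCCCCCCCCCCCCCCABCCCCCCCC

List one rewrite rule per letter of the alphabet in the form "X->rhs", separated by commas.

A->C, B->AB, C->CC

  step 3 ⇒ step 4: CCCCCCCCCCCCCCCABCCCC ⇒ CC·CC·CC·CC·CC·CC·CC·CC·CC·CC·CC·CC·CC·CC·CC·C·AB·CC·CC·CC·CC
    A ↦ C
    B ↦ AB
    C ↦ CC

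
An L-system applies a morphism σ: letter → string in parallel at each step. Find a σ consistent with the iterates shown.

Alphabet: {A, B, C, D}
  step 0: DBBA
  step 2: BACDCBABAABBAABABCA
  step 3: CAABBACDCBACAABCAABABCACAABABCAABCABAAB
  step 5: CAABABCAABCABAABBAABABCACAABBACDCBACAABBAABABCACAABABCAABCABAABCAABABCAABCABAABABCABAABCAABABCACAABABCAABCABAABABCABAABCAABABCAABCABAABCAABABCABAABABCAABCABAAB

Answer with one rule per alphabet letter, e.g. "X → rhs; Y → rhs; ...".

A->AB, B->CA, C->BA, D->CDC

  step 2 ⇒ step 3: BACDCBABAABBAABABCA ⇒ CA·AB·BA·CDC·BA·CA·AB·CA·AB·AB·CA·CA·AB·AB·CA·AB·CA·BA·AB
    A ↦ AB
    B ↦ CA
    C ↦ BA
    D ↦ CDC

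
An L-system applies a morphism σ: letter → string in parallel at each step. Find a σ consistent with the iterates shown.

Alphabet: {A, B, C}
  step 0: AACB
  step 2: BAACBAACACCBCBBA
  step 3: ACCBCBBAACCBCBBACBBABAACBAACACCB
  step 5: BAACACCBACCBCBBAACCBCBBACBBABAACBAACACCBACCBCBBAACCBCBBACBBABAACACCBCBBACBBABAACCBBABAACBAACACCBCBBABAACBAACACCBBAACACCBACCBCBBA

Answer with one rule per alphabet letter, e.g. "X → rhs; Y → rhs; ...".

  step 2 ⇒ step 3: BAACBAACACCBCBBA ⇒ AC·CB·CB·BA·AC·CB·CB·BA·CB·BA·BA·AC·BA·AC·AC·CB
    A ↦ CB
    B ↦ AC
    C ↦ BA

A->CB, B->AC, C->BA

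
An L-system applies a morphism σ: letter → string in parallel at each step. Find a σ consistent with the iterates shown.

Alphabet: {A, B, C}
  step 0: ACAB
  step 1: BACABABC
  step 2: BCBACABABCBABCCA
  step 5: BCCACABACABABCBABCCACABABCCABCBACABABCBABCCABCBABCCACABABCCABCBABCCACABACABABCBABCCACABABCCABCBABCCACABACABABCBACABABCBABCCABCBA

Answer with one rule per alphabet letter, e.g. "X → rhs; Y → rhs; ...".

A->BA, B->BC, C->CA

  step 1 ⇒ step 2: BACABABC ⇒ BC·BA·CA·BA·BC·BA·BC·CA
    A ↦ BA
    B ↦ BC
    C ↦ CA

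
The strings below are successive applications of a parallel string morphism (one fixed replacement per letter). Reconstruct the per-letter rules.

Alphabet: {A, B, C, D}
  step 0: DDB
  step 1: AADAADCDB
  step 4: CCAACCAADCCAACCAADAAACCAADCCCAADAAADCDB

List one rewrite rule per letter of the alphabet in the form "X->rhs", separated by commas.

  step 0 ⇒ step 1: DDB ⇒ AAD·AAD·CDB
    B ↦ CDB
    D ↦ AAD
    A ↦ C  (constrained at step 1)
    C ↦ A  (constrained at step 1)

A->C, B->CDB, C->A, D->AAD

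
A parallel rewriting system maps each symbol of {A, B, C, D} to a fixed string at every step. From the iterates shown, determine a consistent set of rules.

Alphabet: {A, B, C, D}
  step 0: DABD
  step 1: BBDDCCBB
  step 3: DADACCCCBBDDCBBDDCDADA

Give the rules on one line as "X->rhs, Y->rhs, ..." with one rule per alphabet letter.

A->DDC, B->C, C->DA, D->BB

  step 0 ⇒ step 1: DABD ⇒ BB·DDC·C·BB
    A ↦ DDC
    B ↦ C
    D ↦ BB
    C ↦ DA  (constrained at step 1)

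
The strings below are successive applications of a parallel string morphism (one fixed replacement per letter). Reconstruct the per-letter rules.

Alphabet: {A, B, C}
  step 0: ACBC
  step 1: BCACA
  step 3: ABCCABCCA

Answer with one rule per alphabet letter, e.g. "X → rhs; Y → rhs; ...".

A->BC, B->C, C->A

  step 0 ⇒ step 1: ACBC ⇒ BC·A·C·A
    A ↦ BC
    B ↦ C
    C ↦ A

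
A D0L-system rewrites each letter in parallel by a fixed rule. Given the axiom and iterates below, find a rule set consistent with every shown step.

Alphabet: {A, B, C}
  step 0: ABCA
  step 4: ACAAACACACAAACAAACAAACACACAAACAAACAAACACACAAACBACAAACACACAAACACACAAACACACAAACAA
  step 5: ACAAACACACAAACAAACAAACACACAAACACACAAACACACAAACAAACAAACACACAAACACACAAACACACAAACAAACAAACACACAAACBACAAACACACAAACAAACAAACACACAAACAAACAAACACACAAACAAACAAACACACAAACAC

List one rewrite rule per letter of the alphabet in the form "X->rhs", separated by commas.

  step 4 ⇒ step 5: ACAAACACACAAACAAACAAACACACAAACAAACAAACACACAAACBACAAACACACAAACACACAAACACACAAACAA ⇒ AC·AA·AC·AC·AC·AA·AC·AA·AC·AA·AC·AC·AC·AA·AC·AC·AC·AA·AC·AC·AC·AA·AC·AA·AC·AA·AC·AC·AC·AA·AC·AC·AC·AA·AC·AC·AC·AA·AC·AA·AC·AA·AC·AC·AC·AA·ACB·AC·AA·AC·AC·AC·AA·AC·AA·AC·AA·AC·AC·AC·AA·AC·AA·AC·AA·AC·AC·AC·AA·AC·AA·AC·AA·AC·AC·AC·AA·AC·AC
    A ↦ AC
    B ↦ ACB
    C ↦ AA

A->AC, B->ACB, C->AA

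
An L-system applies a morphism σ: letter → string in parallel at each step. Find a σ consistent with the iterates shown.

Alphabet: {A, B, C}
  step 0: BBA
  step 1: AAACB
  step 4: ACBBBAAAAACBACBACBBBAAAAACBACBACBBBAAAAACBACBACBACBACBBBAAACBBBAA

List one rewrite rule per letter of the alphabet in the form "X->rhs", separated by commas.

A->ACB, B->A, C->BBA

  step 0 ⇒ step 1: BBA ⇒ A·A·ACB
    A ↦ ACB
    B ↦ A
    C ↦ BBA  (constrained at step 1)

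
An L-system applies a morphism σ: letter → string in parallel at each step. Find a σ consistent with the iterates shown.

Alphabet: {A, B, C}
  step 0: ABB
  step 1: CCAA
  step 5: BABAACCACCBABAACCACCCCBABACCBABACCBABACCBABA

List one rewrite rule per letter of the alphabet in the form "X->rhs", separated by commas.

  step 0 ⇒ step 1: ABB ⇒ CC·A·A
    A ↦ CC
    B ↦ A
    C ↦ BA  (constrained at step 1)

A->CC, B->A, C->BA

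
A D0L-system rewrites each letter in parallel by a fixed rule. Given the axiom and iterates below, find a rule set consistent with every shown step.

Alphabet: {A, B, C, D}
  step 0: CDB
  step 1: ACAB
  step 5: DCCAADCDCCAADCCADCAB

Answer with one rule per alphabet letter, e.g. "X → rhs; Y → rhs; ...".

A->DC, B->AB, C->A, D->C

  step 0 ⇒ step 1: CDB ⇒ A·C·AB
    B ↦ AB
    C ↦ A
    D ↦ C
    A ↦ DC  (constrained at step 1)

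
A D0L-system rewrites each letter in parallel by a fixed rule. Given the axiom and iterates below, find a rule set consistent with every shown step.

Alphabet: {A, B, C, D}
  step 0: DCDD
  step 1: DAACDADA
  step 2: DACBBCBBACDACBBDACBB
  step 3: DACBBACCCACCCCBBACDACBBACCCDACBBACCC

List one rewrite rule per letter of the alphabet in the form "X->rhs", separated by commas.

A->CBB, B->C, C->AC, D->DA

  step 2 ⇒ step 3: DACBBCBBACDACBBDACBB ⇒ DA·CBB·AC·C·C·AC·C·C·CBB·AC·DA·CBB·AC·C·C·DA·CBB·AC·C·C
    A ↦ CBB
    B ↦ C
    C ↦ AC
    D ↦ DA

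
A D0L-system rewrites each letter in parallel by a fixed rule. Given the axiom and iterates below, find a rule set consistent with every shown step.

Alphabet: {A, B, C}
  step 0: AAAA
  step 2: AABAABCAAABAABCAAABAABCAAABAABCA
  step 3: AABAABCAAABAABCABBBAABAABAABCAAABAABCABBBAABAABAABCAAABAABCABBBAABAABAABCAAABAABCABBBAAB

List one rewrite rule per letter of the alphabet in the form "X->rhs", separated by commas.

  step 2 ⇒ step 3: AABAABCAAABAABCAAABAABCAAABAABCA ⇒ AAB·AAB·CA·AAB·AAB·CA·BBB·AAB·AAB·AAB·CA·AAB·AAB·CA·BBB·AAB·AAB·AAB·CA·AAB·AAB·CA·BBB·AAB·AAB·AAB·CA·AAB·AAB·CA·BBB·AAB
    A ↦ AAB
    B ↦ CA
    C ↦ BBB

A->AAB, B->CA, C->BBB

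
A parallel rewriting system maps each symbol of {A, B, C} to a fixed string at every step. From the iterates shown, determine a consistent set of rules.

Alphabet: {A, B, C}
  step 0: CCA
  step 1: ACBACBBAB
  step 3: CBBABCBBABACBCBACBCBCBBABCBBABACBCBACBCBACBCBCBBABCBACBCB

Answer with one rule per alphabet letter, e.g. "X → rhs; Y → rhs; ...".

A->BAB, B->CB, C->ACB

  step 0 ⇒ step 1: CCA ⇒ ACB·ACB·BAB
    A ↦ BAB
    C ↦ ACB
    B ↦ CB  (constrained at step 1)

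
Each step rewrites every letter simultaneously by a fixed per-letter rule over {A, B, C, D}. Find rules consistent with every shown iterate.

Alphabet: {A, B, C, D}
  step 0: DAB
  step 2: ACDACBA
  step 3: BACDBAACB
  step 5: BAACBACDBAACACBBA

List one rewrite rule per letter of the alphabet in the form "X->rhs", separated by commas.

  step 2 ⇒ step 3: ACDACBA ⇒ B·A·CD·B·A·AC·B
    A ↦ B
    B ↦ AC
    C ↦ A
    D ↦ CD

A->B, B->AC, C->A, D->CD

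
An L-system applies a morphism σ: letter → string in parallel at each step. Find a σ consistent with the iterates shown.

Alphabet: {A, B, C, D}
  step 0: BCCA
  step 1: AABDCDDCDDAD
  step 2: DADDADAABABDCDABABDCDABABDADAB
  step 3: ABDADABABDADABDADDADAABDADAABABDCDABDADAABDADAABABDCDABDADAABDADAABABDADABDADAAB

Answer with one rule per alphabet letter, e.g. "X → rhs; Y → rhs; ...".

A->DAD, B->AAB, C->DCD, D->AB

  step 2 ⇒ step 3: DADDADAABABDCDABABDCDABABDADAB ⇒ AB·DAD·AB·AB·DAD·AB·DAD·DAD·AAB·DAD·AAB·AB·DCD·AB·DAD·AAB·DAD·AAB·AB·DCD·AB·DAD·AAB·DAD·AAB·AB·DAD·AB·DAD·AAB
    A ↦ DAD
    B ↦ AAB
    C ↦ DCD
    D ↦ AB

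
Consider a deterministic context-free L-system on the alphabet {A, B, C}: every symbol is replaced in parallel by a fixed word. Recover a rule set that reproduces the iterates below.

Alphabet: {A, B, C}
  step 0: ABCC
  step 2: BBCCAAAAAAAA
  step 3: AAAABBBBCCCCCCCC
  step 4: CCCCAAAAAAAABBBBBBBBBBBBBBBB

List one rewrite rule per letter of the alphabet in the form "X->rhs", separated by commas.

  step 3 ⇒ step 4: AAAABBBBCCCCCCCC ⇒ C·C·C·C·AA·AA·AA·AA·BB·BB·BB·BB·BB·BB·BB·BB
    A ↦ C
    B ↦ AA
    C ↦ BB

A->C, B->AA, C->BB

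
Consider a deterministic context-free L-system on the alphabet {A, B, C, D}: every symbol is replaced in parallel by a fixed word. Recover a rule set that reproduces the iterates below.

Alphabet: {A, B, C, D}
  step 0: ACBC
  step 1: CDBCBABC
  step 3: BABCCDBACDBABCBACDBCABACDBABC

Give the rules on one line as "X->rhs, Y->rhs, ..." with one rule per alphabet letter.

  step 0 ⇒ step 1: ACBC ⇒ CD·BC·BA·BC
    A ↦ CD
    B ↦ BA
    C ↦ BC
    D ↦ A  (constrained at step 1)

A->CD, B->BA, C->BC, D->A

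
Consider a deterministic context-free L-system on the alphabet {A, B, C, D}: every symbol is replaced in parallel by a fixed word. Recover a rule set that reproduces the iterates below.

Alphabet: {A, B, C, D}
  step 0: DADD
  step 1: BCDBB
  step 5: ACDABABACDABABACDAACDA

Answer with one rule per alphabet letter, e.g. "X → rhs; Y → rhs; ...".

  step 0 ⇒ step 1: DADD ⇒ B·CD·B·B
    A ↦ CD
    D ↦ B
    B ↦ A  (constrained at step 1)
    C ↦ BA  (constrained at step 1)

A->CD, B->A, C->BA, D->B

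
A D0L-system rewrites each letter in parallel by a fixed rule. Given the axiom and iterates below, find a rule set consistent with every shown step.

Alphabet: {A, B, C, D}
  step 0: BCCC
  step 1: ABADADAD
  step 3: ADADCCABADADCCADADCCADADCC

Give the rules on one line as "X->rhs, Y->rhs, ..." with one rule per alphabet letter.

  step 0 ⇒ step 1: BCCC ⇒ AB·AD·AD·AD
    B ↦ AB
    C ↦ AD
    A ↦ CC  (constrained at step 1)
    D ↦ A  (constrained at step 1)

A->CC, B->AB, C->AD, D->A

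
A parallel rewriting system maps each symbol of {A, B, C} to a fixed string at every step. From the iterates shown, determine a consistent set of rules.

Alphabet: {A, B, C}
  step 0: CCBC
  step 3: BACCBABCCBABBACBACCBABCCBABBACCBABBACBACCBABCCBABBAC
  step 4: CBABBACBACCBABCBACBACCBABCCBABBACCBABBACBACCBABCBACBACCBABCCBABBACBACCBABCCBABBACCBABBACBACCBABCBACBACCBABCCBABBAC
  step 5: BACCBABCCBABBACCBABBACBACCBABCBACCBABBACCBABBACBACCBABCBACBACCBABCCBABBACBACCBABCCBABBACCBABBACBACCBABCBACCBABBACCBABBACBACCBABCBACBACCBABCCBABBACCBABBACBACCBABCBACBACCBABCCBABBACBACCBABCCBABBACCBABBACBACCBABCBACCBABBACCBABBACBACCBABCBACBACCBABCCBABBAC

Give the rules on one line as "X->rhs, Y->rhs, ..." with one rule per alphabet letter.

  step 4 ⇒ step 5: CBABBACBACCBABCBACBACCBABCCBABBACCBABBACBACCBABCBACBACCBABCCBABBACBACCBABCCBABBACCBABBACBACCBABCBACBACCBABCCBABBAC ⇒ BAC·C·BAB·C·C·BAB·BAC·C·BAB·BAC·BAC·C·BAB·C·BAC·C·BAB·BAC·C·BAB·BAC·BAC·C·BAB·C·BAC·BAC·C·BAB·C·C·BAB·BAC·BAC·C·BAB·C·C·BAB·BAC·C·BAB·BAC·BAC·C·BAB·C·BAC·C·BAB·BAC·C·BAB·BAC·BAC·C·BAB·C·BAC·BAC·C·BAB·C·C·BAB·BAC·C·BAB·BAC·BAC·C·BAB·C·BAC·BAC·C·BAB·C·C·BAB·BAC·BAC·C·BAB·C·C·BAB·BAC·C·BAB·BAC·BAC·C·BAB·C·BAC·C·BAB·BAC·C·BAB·BAC·BAC·C·BAB·C·BAC·BAC·C·BAB·C·C·BAB·BAC
    A ↦ BAB
    B ↦ C
    C ↦ BAC

A->BAB, B->C, C->BAC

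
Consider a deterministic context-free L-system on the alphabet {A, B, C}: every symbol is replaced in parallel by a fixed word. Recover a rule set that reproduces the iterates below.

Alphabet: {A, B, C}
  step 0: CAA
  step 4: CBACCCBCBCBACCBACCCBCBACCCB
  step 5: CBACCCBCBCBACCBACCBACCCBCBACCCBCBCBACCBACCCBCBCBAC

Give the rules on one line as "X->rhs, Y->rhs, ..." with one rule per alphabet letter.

A->C, B->AC, C->CB

  step 4 ⇒ step 5: CBACCCBCBCBACCBACCCBCBACCCB ⇒ CB·AC·C·CB·CB·CB·AC·CB·AC·CB·AC·C·CB·CB·AC·C·CB·CB·CB·AC·CB·AC·C·CB·CB·CB·AC
    A ↦ C
    B ↦ AC
    C ↦ CB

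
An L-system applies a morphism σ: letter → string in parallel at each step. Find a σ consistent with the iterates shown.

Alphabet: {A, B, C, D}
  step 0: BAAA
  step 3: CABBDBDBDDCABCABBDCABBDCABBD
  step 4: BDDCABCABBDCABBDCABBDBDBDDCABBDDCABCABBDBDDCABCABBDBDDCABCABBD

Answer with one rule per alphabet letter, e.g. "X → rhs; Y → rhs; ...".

  step 3 ⇒ step 4: CABBDBDBDDCABCABBDCABBDCABBD ⇒ BD·D·CAB·CAB·BD·CAB·BD·CAB·BD·BD·BD·D·CAB·BD·D·CAB·CAB·BD·BD·D·CAB·CAB·BD·BD·D·CAB·CAB·BD
    A ↦ D
    B ↦ CAB
    C ↦ BD
    D ↦ BD

A->D, B->CAB, C->BD, D->BD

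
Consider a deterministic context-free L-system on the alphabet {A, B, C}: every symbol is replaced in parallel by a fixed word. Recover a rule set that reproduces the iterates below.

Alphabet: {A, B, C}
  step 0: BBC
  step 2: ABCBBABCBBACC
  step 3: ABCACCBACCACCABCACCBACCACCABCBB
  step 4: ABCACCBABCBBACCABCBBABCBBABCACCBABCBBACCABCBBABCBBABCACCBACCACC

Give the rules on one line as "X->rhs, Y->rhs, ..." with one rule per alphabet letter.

A->ABC, B->ACC, C->B

  step 3 ⇒ step 4: ABCACCBACCACCABCACCBACCACCABCBB ⇒ ABC·ACC·B·ABC·B·B·ACC·ABC·B·B·ABC·B·B·ABC·ACC·B·ABC·B·B·ACC·ABC·B·B·ABC·B·B·ABC·ACC·B·ACC·ACC
    A ↦ ABC
    B ↦ ACC
    C ↦ B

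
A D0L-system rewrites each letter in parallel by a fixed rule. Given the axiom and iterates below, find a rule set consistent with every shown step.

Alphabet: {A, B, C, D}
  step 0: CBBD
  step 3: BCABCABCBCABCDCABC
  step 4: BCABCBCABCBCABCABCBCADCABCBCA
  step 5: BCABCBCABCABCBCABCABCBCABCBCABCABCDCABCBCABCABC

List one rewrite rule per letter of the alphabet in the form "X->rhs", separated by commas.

A->BC, B->BC, C->A, D->DC

  step 4 ⇒ step 5: BCABCBCABCBCABCABCBCADCABCBCA ⇒ BC·A·BC·BC·A·BC·A·BC·BC·A·BC·A·BC·BC·A·BC·BC·A·BC·A·BC·DC·A·BC·BC·A·BC·A·BC
    A ↦ BC
    B ↦ BC
    C ↦ A
    D ↦ DC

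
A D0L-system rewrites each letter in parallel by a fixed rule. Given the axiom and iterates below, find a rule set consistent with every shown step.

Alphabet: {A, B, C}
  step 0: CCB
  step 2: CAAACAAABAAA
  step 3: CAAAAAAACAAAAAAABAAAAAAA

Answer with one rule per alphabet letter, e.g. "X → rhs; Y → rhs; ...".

A->AA, B->BA, C->CA

  step 2 ⇒ step 3: CAAACAAABAAA ⇒ CA·AA·AA·AA·CA·AA·AA·AA·BA·AA·AA·AA
    A ↦ AA
    B ↦ BA
    C ↦ CA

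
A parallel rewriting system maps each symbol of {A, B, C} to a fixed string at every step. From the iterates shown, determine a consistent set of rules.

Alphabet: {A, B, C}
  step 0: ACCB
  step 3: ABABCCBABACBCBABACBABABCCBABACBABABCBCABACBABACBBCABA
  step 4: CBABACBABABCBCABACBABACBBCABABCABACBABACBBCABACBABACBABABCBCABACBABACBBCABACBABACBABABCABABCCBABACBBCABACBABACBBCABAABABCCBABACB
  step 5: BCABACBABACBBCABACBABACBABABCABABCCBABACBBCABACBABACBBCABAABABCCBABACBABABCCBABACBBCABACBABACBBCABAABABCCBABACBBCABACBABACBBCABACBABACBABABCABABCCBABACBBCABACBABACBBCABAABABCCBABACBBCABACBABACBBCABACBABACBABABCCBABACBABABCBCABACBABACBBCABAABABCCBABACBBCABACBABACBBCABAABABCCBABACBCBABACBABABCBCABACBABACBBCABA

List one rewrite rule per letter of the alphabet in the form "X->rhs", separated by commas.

  step 4 ⇒ step 5: CBABACBABABCBCABACBABACBBCABABCABACBABACBBCABACBABACBABABCBCABACBABACBBCABACBABACBABABCABABCCBABACBBCABACBABACBBCABAABABCCBABACB ⇒ BC·ABA·CB·ABA·CB·BC·ABA·CB·ABA·CB·ABA·BC·ABA·BC·CB·ABA·CB·BC·ABA·CB·ABA·CB·BC·ABA·ABA·BC·CB·ABA·CB·ABA·BC·CB·ABA·CB·BC·ABA·CB·ABA·CB·BC·ABA·ABA·BC·CB·ABA·CB·BC·ABA·CB·ABA·CB·BC·ABA·CB·ABA·CB·ABA·BC·ABA·BC·CB·ABA·CB·BC·ABA·CB·ABA·CB·BC·ABA·ABA·BC·CB·ABA·CB·BC·ABA·CB·ABA·CB·BC·ABA·CB·ABA·CB·ABA·BC·CB·ABA·CB·ABA·BC·BC·ABA·CB·ABA·CB·BC·ABA·ABA·BC·CB·ABA·CB·BC·ABA·CB·ABA·CB·BC·ABA·ABA·BC·CB·ABA·CB·CB·ABA·CB·ABA·BC·BC·ABA·CB·ABA·CB·BC·ABA
    A ↦ CB
    B ↦ ABA
    C ↦ BC

A->CB, B->ABA, C->BC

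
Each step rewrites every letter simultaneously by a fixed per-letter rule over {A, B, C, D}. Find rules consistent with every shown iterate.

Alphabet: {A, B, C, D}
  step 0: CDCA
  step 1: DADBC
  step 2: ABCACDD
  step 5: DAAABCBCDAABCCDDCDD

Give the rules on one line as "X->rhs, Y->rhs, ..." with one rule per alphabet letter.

  step 1 ⇒ step 2: DADBC ⇒ A·BC·A·CD·D
    A ↦ BC
    B ↦ CD
    C ↦ D
    D ↦ A

A->BC, B->CD, C->D, D->A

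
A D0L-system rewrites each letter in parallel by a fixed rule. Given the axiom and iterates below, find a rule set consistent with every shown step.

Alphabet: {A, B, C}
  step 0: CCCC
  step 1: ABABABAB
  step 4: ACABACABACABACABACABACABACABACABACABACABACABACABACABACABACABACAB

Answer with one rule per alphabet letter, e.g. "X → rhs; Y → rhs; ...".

  step 0 ⇒ step 1: CCCC ⇒ AB·AB·AB·AB
    C ↦ AB
    A ↦ AC  (constrained at step 1)
    B ↦ AB  (constrained at step 1)

A->AC, B->AB, C->AB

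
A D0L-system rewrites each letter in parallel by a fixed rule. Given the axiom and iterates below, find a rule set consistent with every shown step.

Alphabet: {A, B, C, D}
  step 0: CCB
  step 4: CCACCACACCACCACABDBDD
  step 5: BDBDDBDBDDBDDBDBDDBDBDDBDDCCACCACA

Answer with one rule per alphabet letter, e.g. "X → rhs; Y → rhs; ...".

A->D, B->C, C->BD, D->CA

  step 4 ⇒ step 5: CCACCACACCACCACABDBDD ⇒ BD·BD·D·BD·BD·D·BD·D·BD·BD·D·BD·BD·D·BD·D·C·CA·C·CA·CA
    A ↦ D
    B ↦ C
    C ↦ BD
    D ↦ CA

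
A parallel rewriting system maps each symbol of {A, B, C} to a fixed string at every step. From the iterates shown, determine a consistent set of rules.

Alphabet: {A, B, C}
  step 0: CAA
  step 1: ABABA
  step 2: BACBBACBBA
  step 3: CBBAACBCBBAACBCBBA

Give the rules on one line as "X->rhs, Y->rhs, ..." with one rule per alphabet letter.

A->BA, B->CB, C->A

  step 2 ⇒ step 3: BACBBACBBA ⇒ CB·BA·A·CB·CB·BA·A·CB·CB·BA
    A ↦ BA
    B ↦ CB
    C ↦ A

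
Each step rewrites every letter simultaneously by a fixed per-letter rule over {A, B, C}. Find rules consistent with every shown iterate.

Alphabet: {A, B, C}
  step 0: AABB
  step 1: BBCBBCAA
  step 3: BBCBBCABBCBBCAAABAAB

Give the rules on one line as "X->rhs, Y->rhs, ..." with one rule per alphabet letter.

  step 0 ⇒ step 1: AABB ⇒ BBC·BBC·A·A
    A ↦ BBC
    B ↦ A
    C ↦ B  (constrained at step 1)

A->BBC, B->A, C->B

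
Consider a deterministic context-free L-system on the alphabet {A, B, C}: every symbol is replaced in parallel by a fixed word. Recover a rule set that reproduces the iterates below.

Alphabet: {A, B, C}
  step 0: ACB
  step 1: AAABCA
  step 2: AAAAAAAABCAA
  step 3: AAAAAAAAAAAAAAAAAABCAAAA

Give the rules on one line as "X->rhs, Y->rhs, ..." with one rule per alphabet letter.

A->AA, B->A, C->ABC

  step 2 ⇒ step 3: AAAAAAAABCAA ⇒ AA·AA·AA·AA·AA·AA·AA·AA·A·ABC·AA·AA
    A ↦ AA
    B ↦ A
    C ↦ ABC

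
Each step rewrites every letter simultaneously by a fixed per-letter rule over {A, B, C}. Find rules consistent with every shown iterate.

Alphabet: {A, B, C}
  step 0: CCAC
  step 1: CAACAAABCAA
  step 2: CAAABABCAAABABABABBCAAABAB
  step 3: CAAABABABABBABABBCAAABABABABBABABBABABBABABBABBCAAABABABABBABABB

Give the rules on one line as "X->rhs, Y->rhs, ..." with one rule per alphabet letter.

A->AB, B->ABB, C->CAA

  step 2 ⇒ step 3: CAAABABCAAABABABABBCAAABAB ⇒ CAA·AB·AB·AB·ABB·AB·ABB·CAA·AB·AB·AB·ABB·AB·ABB·AB·ABB·AB·ABB·ABB·CAA·AB·AB·AB·ABB·AB·ABB
    A ↦ AB
    B ↦ ABB
    C ↦ CAA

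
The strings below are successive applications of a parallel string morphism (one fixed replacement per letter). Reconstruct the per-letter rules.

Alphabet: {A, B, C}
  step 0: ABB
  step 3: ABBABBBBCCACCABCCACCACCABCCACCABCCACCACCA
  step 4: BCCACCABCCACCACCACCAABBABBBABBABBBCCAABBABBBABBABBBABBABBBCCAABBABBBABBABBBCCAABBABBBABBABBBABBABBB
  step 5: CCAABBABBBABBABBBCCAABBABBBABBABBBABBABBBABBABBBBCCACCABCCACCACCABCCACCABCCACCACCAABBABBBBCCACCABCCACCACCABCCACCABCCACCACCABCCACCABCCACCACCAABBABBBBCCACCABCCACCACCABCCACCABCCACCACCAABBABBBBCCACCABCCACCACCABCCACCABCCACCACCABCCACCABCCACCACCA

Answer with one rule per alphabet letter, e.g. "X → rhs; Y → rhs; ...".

A->B, B->CCA, C->ABB

  step 4 ⇒ step 5: BCCACCABCCACCACCACCAABBABBBABBABBBCCAABBABBBABBABBBABBABBBCCAABBABBBABBABBBCCAABBABBBABBABBBABBABBB ⇒ CCA·ABB·ABB·B·ABB·ABB·B·CCA·ABB·ABB·B·ABB·ABB·B·ABB·ABB·B·ABB·ABB·B·B·CCA·CCA·B·CCA·CCA·CCA·B·CCA·CCA·B·CCA·CCA·CCA·ABB·ABB·B·B·CCA·CCA·B·CCA·CCA·CCA·B·CCA·CCA·B·CCA·CCA·CCA·B·CCA·CCA·B·CCA·CCA·CCA·ABB·ABB·B·B·CCA·CCA·B·CCA·CCA·CCA·B·CCA·CCA·B·CCA·CCA·CCA·ABB·ABB·B·B·CCA·CCA·B·CCA·CCA·CCA·B·CCA·CCA·B·CCA·CCA·CCA·B·CCA·CCA·B·CCA·CCA·CCA
    A ↦ B
    B ↦ CCA
    C ↦ ABB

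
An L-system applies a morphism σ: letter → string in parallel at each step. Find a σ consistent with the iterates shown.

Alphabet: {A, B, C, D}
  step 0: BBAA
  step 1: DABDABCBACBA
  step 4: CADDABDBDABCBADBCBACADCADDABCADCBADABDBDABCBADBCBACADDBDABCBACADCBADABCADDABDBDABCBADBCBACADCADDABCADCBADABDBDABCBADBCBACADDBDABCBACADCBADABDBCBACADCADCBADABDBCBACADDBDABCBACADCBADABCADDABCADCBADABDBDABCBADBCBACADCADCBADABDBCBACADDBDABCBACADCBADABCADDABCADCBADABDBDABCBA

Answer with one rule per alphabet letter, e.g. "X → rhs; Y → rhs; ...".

  step 0 ⇒ step 1: BBAA ⇒ DAB·DAB·CBA·CBA
    A ↦ CBA
    B ↦ DAB
    C ↦ DB  (constrained at step 1)
    D ↦ CAD  (constrained at step 1)

A->CBA, B->DAB, C->DB, D->CAD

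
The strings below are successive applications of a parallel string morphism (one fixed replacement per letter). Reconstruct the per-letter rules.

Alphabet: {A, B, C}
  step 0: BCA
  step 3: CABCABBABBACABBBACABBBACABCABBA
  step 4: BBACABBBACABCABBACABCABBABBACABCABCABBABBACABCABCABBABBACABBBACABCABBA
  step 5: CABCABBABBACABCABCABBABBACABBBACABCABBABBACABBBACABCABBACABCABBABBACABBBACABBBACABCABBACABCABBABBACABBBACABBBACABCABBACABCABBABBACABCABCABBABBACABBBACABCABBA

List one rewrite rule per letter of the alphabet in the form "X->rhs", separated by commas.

A->BA, B->CAB, C->B

  step 4 ⇒ step 5: BBACABBBACABCABBACABCABBABBACABCABCABBABBACABCABCABBABBACABBBACABCABBA ⇒ CAB·CAB·BA·B·BA·CAB·CAB·CAB·BA·B·BA·CAB·B·BA·CAB·CAB·BA·B·BA·CAB·B·BA·CAB·CAB·BA·CAB·CAB·BA·B·BA·CAB·B·BA·CAB·B·BA·CAB·CAB·BA·CAB·CAB·BA·B·BA·CAB·B·BA·CAB·B·BA·CAB·CAB·BA·CAB·CAB·BA·B·BA·CAB·CAB·CAB·BA·B·BA·CAB·B·BA·CAB·CAB·BA
    A ↦ BA
    B ↦ CAB
    C ↦ B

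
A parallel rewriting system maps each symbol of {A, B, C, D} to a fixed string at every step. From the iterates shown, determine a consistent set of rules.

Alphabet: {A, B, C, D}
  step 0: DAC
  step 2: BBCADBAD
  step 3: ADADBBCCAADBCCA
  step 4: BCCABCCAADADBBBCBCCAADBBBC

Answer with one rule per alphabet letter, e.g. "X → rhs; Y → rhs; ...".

  step 3 ⇒ step 4: ADADBBCCAADBCCA ⇒ BC·CA·BC·CA·AD·AD·B·B·BC·BC·CA·AD·B·B·BC
    A ↦ BC
    B ↦ AD
    C ↦ B
    D ↦ CA

A->BC, B->AD, C->B, D->CA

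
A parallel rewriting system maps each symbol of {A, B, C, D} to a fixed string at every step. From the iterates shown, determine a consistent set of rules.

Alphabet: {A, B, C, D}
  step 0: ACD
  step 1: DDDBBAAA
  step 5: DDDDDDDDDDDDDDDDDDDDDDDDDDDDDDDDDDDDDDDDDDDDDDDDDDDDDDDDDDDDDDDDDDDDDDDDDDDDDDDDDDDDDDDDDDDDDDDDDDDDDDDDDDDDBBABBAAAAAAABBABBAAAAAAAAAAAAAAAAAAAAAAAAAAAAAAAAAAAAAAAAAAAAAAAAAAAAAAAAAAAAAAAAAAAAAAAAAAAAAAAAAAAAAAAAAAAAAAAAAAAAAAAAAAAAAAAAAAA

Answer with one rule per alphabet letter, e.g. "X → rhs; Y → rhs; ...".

  step 0 ⇒ step 1: ACD ⇒ DDD·BBA·AA
    A ↦ DDD
    C ↦ BBA
    D ↦ AA
    B ↦ C  (constrained at step 1)

A->DDD, B->C, C->BBA, D->AA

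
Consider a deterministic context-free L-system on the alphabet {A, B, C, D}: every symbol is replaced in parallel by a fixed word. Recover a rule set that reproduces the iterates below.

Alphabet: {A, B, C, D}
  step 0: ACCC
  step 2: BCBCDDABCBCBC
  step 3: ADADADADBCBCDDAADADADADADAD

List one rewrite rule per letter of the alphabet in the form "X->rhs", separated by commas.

A->DDA, B->ADA, C->D, D->BC

  step 2 ⇒ step 3: BCBCDDABCBCBC ⇒ ADA·D·ADA·D·BC·BC·DDA·ADA·D·ADA·D·ADA·D
    A ↦ DDA
    B ↦ ADA
    C ↦ D
    D ↦ BC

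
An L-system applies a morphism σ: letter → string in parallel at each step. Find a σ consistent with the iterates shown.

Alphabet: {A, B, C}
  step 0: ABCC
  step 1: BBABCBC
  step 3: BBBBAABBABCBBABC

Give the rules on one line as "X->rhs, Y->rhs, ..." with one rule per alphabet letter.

  step 0 ⇒ step 1: ABCC ⇒ BB·A·BC·BC
    A ↦ BB
    B ↦ A
    C ↦ BC

A->BB, B->A, C->BC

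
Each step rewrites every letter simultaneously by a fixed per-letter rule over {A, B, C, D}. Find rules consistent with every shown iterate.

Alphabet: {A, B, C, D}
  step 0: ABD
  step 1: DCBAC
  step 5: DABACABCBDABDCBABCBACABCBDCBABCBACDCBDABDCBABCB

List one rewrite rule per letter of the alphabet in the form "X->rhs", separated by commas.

  step 0 ⇒ step 1: ABD ⇒ D·CB·AC
    A ↦ D
    B ↦ CB
    D ↦ AC
    C ↦ AB  (constrained at step 1)

A->D, B->CB, C->AB, D->AC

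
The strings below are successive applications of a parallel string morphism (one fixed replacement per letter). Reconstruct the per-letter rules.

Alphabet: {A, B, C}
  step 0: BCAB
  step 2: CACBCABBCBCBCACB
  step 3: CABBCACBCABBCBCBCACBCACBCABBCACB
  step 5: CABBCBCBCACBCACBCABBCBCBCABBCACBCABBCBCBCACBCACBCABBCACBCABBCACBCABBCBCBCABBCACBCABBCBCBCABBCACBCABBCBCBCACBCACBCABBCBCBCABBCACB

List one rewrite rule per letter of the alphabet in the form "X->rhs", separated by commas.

  step 2 ⇒ step 3: CACBCABBCBCBCACB ⇒ CA·BB·CA·CB·CA·BB·CB·CB·CA·CB·CA·CB·CA·BB·CA·CB
    A ↦ BB
    B ↦ CB
    C ↦ CA

A->BB, B->CB, C->CA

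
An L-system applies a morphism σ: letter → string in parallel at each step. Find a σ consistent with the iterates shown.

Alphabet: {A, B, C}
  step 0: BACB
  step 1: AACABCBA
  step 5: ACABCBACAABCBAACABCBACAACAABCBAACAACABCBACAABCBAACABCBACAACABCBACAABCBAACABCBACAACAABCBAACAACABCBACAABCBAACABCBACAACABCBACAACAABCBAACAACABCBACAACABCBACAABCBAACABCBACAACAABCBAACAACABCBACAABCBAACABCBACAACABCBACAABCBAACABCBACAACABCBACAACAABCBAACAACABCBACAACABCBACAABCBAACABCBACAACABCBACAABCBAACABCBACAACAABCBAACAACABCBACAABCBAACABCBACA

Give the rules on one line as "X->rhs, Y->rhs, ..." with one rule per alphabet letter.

A->ACA, B->A, C->BCB

  step 0 ⇒ step 1: BACB ⇒ A·ACA·BCB·A
    A ↦ ACA
    B ↦ A
    C ↦ BCB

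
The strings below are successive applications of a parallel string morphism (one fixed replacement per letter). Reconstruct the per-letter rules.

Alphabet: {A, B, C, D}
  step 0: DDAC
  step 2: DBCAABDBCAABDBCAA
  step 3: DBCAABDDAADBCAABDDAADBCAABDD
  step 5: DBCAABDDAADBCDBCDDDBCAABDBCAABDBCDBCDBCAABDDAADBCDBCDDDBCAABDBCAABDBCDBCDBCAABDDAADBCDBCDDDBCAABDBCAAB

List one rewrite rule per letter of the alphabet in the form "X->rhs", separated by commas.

A->D, B->AA, C->B, D->DBC

  step 2 ⇒ step 3: DBCAABDBCAABDBCAA ⇒ DBC·AA·B·D·D·AA·DBC·AA·B·D·D·AA·DBC·AA·B·D·D
    A ↦ D
    B ↦ AA
    C ↦ B
    D ↦ DBC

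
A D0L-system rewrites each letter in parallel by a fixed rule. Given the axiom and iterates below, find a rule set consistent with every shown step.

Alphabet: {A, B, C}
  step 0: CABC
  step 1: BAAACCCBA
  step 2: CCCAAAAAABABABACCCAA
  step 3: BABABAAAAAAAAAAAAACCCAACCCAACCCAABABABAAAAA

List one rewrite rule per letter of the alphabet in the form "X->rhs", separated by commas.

A->AA, B->CCC, C->BA

  step 2 ⇒ step 3: CCCAAAAAABABABACCCAA ⇒ BA·BA·BA·AA·AA·AA·AA·AA·AA·CCC·AA·CCC·AA·CCC·AA·BA·BA·BA·AA·AA
    A ↦ AA
    B ↦ CCC
    C ↦ BA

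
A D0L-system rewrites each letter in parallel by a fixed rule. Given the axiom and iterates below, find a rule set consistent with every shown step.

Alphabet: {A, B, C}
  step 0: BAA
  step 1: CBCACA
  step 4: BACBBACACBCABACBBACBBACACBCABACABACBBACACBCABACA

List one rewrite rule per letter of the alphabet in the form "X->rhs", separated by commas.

  step 0 ⇒ step 1: BAA ⇒ CB·CA·CA
    A ↦ CA
    B ↦ CB
    C ↦ BA  (constrained at step 1)

A->CA, B->CB, C->BA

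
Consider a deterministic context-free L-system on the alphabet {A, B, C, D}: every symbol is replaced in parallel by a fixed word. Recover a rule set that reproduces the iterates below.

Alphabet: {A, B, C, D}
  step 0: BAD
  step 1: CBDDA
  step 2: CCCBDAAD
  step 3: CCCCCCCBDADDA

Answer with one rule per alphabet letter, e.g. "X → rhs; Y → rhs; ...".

  step 2 ⇒ step 3: CCCBDAAD ⇒ CC·CC·CC·CBD·A·D·D·A
    A ↦ D
    B ↦ CBD
    C ↦ CC
    D ↦ A

A->D, B->CBD, C->CC, D->A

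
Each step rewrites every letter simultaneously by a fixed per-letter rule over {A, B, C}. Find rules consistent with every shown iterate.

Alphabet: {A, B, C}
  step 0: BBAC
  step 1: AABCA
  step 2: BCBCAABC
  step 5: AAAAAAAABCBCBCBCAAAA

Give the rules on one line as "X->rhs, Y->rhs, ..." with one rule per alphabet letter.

  step 1 ⇒ step 2: AABCA ⇒ BC·BC·A·A·BC
    A ↦ BC
    B ↦ A
    C ↦ A

A->BC, B->A, C->A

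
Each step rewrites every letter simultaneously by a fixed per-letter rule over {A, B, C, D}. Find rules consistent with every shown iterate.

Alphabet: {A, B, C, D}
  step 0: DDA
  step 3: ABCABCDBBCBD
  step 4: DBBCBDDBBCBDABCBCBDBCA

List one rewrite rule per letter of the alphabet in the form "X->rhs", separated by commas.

A->DB, B->BC, C->BD, D->A

  step 3 ⇒ step 4: ABCABCDBBCBD ⇒ DB·BC·BD·DB·BC·BD·A·BC·BC·BD·BC·A
    A ↦ DB
    B ↦ BC
    C ↦ BD
    D ↦ A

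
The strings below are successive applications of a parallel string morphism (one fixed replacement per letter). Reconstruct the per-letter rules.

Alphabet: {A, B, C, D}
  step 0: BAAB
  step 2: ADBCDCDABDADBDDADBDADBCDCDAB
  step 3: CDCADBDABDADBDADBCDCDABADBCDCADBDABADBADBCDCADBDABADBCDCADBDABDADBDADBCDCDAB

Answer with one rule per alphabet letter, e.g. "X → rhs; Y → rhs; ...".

A->CDC, B->DAB, C->D, D->ADB

  step 2 ⇒ step 3: ADBCDCDABDADBDDADBDADBCDCDAB ⇒ CDC·ADB·DAB·D·ADB·D·ADB·CDC·DAB·ADB·CDC·ADB·DAB·ADB·ADB·CDC·ADB·DAB·ADB·CDC·ADB·DAB·D·ADB·D·ADB·CDC·DAB
    A ↦ CDC
    B ↦ DAB
    C ↦ D
    D ↦ ADB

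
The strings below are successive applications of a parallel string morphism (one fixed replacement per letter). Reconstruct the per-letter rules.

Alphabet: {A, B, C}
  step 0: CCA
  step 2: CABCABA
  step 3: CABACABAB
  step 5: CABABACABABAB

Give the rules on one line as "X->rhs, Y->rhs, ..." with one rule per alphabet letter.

  step 2 ⇒ step 3: CABCABA ⇒ CA·B·A·CA·B·A·B
    A ↦ B
    B ↦ A
    C ↦ CA

A->B, B->A, C->CA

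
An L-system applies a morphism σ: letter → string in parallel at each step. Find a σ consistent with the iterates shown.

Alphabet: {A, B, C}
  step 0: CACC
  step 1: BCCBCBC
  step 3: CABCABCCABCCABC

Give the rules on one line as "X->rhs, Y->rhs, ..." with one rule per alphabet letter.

A->C, B->A, C->BC

  step 0 ⇒ step 1: CACC ⇒ BC·C·BC·BC
    A ↦ C
    C ↦ BC
    B ↦ A  (constrained at step 1)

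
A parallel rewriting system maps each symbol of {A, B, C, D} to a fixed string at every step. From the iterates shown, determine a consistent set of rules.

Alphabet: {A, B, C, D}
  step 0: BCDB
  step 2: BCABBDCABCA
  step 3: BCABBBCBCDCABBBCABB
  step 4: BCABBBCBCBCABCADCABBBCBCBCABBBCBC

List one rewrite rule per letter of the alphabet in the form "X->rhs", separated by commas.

A->BB, B->BC, C->A, D->DC

  step 3 ⇒ step 4: BCABBBCBCDCABBBCABB ⇒ BC·A·BB·BC·BC·BC·A·BC·A·DC·A·BB·BC·BC·BC·A·BB·BC·BC
    A ↦ BB
    B ↦ BC
    C ↦ A
    D ↦ DC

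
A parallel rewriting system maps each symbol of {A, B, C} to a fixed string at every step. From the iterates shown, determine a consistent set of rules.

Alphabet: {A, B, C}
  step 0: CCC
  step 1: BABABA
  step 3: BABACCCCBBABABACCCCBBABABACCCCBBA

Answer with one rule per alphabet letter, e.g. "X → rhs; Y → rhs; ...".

A->BBA, B->CC, C->BA

  step 0 ⇒ step 1: CCC ⇒ BA·BA·BA
    C ↦ BA
    A ↦ BBA  (constrained at step 1)
    B ↦ CC  (constrained at step 1)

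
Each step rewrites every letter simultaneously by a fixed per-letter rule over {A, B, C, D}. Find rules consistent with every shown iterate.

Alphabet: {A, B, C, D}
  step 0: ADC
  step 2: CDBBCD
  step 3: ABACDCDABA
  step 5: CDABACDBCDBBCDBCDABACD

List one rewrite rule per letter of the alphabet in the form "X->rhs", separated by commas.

  step 2 ⇒ step 3: CDBBCD ⇒ AB·A·CD·CD·AB·A
    B ↦ CD
    C ↦ AB
    D ↦ A
    A ↦ B  (constrained at step 0)

A->B, B->CD, C->AB, D->A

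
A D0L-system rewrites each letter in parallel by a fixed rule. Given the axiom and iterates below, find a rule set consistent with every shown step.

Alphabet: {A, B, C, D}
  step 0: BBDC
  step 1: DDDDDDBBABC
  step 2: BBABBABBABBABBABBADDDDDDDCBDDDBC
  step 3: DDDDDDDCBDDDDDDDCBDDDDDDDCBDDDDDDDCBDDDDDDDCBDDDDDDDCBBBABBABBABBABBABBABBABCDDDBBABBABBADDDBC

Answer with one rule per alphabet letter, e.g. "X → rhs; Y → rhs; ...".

A->DCB, B->DDD, C->BC, D->BBA

  step 2 ⇒ step 3: BBABBABBABBABBABBADDDDDDDCBDDDBC ⇒ DDD·DDD·DCB·DDD·DDD·DCB·DDD·DDD·DCB·DDD·DDD·DCB·DDD·DDD·DCB·DDD·DDD·DCB·BBA·BBA·BBA·BBA·BBA·BBA·BBA·BC·DDD·BBA·BBA·BBA·DDD·BC
    A ↦ DCB
    B ↦ DDD
    C ↦ BC
    D ↦ BBA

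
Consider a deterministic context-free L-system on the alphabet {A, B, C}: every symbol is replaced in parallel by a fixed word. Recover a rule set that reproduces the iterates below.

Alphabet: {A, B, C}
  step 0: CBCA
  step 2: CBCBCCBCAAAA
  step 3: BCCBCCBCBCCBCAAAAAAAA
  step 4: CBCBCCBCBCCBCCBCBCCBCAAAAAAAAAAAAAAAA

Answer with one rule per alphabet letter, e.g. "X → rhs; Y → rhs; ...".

A->AA, B->C, C->BC

  step 3 ⇒ step 4: BCCBCCBCBCCBCAAAAAAAA ⇒ C·BC·BC·C·BC·BC·C·BC·C·BC·BC·C·BC·AA·AA·AA·AA·AA·AA·AA·AA
    A ↦ AA
    B ↦ C
    C ↦ BC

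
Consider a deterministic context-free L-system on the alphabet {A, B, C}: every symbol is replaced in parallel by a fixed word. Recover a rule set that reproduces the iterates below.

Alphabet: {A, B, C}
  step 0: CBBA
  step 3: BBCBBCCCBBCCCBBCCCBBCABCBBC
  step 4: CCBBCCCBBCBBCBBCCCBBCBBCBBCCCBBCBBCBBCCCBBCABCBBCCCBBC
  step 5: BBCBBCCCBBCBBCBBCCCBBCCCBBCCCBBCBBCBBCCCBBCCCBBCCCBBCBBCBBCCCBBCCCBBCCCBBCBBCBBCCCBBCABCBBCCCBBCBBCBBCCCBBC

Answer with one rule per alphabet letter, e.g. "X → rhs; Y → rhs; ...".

A->AB, B->C, C->BBC

  step 4 ⇒ step 5: CCBBCCCBBCBBCBBCCCBBCBBCBBCCCBBCBBCBBCCCBBCABCBBCCCBBC ⇒ BBC·BBC·C·C·BBC·BBC·BBC·C·C·BBC·C·C·BBC·C·C·BBC·BBC·BBC·C·C·BBC·C·C·BBC·C·C·BBC·BBC·BBC·C·C·BBC·C·C·BBC·C·C·BBC·BBC·BBC·C·C·BBC·AB·C·BBC·C·C·BBC·BBC·BBC·C·C·BBC
    A ↦ AB
    B ↦ C
    C ↦ BBC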